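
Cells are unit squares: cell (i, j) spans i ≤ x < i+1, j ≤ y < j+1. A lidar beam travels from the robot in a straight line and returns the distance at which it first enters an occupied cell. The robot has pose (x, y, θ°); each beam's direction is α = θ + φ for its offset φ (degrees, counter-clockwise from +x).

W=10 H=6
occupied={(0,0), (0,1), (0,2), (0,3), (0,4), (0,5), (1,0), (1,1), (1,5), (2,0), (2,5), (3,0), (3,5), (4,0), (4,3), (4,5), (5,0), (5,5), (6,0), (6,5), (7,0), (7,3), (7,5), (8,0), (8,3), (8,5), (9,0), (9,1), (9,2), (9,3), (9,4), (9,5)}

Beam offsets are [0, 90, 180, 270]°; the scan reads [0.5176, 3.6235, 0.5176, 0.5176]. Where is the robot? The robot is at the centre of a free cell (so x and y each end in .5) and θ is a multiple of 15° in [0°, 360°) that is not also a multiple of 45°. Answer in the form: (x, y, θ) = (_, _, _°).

(x, y, θ) = (8.5, 4.5, 105°)

Candidates: 28 free-cell centres × 16 headings = 448 poses. Raycast each; keep the one whose scan matches to 4 dp.
  (5.5, 1.5, 300°): beam 1 = 0.5774 ≠ 0.5176 ✗
  (1.5, 4.5, 255°): beam 1 = 1.9319 ≠ 0.5176 ✗
  (1.5, 2.5, 30°): beam 1 = 2.8868 ≠ 0.5176 ✗
  (3.5, 4.5, 60°): beam 1 = 0.5774 ≠ 0.5176 ✗
  (5.5, 2.5, 105°): beam 1 = 2.5882 ≠ 0.5176 ✗
  …
  (8.5, 4.5, 105°): r_1=0.5176, r_2=3.6235, r_3=0.5176, r_4=0.5176 — all match ✓
Only this pose fits every beam.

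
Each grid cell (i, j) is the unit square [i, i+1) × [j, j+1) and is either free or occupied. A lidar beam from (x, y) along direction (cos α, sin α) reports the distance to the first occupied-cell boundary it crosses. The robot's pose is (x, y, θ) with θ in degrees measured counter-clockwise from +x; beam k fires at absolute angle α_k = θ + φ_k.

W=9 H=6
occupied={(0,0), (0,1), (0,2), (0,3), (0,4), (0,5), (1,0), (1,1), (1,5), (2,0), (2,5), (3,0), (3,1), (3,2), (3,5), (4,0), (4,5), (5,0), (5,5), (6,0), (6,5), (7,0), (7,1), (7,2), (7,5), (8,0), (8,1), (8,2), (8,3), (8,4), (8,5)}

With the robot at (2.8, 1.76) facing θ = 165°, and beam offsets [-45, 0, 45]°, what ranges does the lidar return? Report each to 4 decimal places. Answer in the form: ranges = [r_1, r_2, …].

beam 1: φ=-45°, α=120°
  direction (-0.5000, 0.8660); cell (2,1); t to first gridline: x 1.6000, y 0.2771 (then +2.0000 / +1.1547)
    (2,2) via y @ 0.2771
    (2,3) via y @ 1.4318
    (1,3) via x @ 1.6000
    (1,4) via y @ 2.5865
    (0,4) via x @ 3.6000  # hit
  → r_1 = 3.6000
beam 2: φ=0°, α=165°
  direction (-0.9659, 0.2588); cell (2,1); t to first gridline: x 0.8282, y 0.9273 (then +1.0353 / +3.8637)
    (1,1) via x @ 0.8282  # hit
  → r_2 = 0.8282
beam 3: φ=45°, α=210°
  direction (-0.8660, -0.5000); cell (2,1); t to first gridline: x 0.9238, y 1.5200 (then +1.1547 / +2.0000)
    (1,1) via x @ 0.9238  # hit
  → r_3 = 0.9238

ranges = [3.6000, 0.8282, 0.9238]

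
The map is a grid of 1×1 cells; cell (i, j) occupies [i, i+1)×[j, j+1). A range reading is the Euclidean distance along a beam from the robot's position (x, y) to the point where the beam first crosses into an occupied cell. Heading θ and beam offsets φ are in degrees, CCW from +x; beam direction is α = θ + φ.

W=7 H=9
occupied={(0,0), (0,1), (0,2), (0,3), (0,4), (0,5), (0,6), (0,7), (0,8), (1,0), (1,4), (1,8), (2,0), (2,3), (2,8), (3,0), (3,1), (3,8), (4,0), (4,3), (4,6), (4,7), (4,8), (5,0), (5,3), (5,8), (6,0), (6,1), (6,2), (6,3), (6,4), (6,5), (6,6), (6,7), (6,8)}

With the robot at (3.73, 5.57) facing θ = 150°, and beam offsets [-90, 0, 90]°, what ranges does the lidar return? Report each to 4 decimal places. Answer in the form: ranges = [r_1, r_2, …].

ranges = [0.5400, 3.1523, 1.8129]

beam 1: φ=-90°, α=60°
  d=(0.5000,0.8660)  start (3,5)  tX=0.5400 tY=0.4965  stride 1/|dx|=2.0000 1/|dy|=1.1547
    cross y-line → (3,6), t=0.4965
    cross x-line → (4,6), t=0.5400 (wall)
  → r_1 = 0.5400
beam 2: φ=0°, α=150°
  d=(-0.8660,0.5000)  start (3,5)  tX=0.8429 tY=0.8600  stride 1/|dx|=1.1547 1/|dy|=2.0000
    cross x-line → (2,5), t=0.8429
    cross y-line → (2,6), t=0.8600
    cross x-line → (1,6), t=1.9976
    cross y-line → (1,7), t=2.8600
    cross x-line → (0,7), t=3.1523 (wall)
  → r_2 = 3.1523
beam 3: φ=90°, α=240°
  d=(-0.5000,-0.8660)  start (3,5)  tX=1.4600 tY=0.6582  stride 1/|dx|=2.0000 1/|dy|=1.1547
    cross y-line → (3,4), t=0.6582
    cross x-line → (2,4), t=1.4600
    cross y-line → (2,3), t=1.8129 (wall)
  → r_3 = 1.8129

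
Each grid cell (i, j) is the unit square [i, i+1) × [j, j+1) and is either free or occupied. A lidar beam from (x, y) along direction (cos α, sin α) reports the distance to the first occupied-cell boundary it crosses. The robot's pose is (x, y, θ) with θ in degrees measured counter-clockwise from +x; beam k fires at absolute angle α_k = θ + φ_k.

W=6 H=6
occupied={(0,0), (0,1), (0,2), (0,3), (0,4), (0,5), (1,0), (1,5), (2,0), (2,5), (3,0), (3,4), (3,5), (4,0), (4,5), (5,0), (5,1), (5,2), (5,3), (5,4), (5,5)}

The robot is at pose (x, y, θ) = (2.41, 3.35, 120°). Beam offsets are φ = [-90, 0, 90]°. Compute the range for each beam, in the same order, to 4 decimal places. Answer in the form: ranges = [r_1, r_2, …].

beam 1: φ=-90°, α=30°
  cosα=0.8660 sinα=0.5000 | (2,3) | tMaxX 0.6813 tMaxY 1.3000 | tΔX 1.1547 tΔY 2.0000
    t=0.6813 [x] (3,3)
    t=1.3000 [y] (3,4) — stop
  → r_1 = 1.3000
beam 2: φ=0°, α=120°
  cosα=-0.5000 sinα=0.8660 | (2,3) | tMaxX 0.8200 tMaxY 0.7506 | tΔX 2.0000 tΔY 1.1547
    t=0.7506 [y] (2,4)
    t=0.8200 [x] (1,4)
    t=1.9053 [y] (1,5) — stop
  → r_2 = 1.9053
beam 3: φ=90°, α=210°
  cosα=-0.8660 sinα=-0.5000 | (2,3) | tMaxX 0.4734 tMaxY 0.7000 | tΔX 1.1547 tΔY 2.0000
    t=0.4734 [x] (1,3)
    t=0.7000 [y] (1,2)
    t=1.6281 [x] (0,2) — stop
  → r_3 = 1.6281

ranges = [1.3000, 1.9053, 1.6281]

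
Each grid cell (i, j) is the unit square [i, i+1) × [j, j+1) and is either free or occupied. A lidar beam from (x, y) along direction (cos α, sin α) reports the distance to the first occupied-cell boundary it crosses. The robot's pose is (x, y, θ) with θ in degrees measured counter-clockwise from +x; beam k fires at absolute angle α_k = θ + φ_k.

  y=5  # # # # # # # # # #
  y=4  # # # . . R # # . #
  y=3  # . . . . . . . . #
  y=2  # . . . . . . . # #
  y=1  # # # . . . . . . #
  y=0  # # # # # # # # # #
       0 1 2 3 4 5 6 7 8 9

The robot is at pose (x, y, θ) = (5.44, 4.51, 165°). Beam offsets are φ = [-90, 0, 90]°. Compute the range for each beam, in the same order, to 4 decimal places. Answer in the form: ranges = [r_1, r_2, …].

beam 1: φ=-90°, α=75°
  d=(0.2588,0.9659)  start (5,4)  tX=2.1637 tY=0.5073  stride 1/|dx|=3.8637 1/|dy|=1.0353
    cross y-line → (5,5), t=0.5073 (wall)
  → r_1 = 0.5073
beam 2: φ=0°, α=165°
  d=(-0.9659,0.2588)  start (5,4)  tX=0.4555 tY=1.8932  stride 1/|dx|=1.0353 1/|dy|=3.8637
    cross x-line → (4,4), t=0.4555
    cross x-line → (3,4), t=1.4908
    cross y-line → (3,5), t=1.8932 (wall)
  → r_2 = 1.8932
beam 3: φ=90°, α=255°
  d=(-0.2588,-0.9659)  start (5,4)  tX=1.7000 tY=0.5280  stride 1/|dx|=3.8637 1/|dy|=1.0353
    cross y-line → (5,3), t=0.5280
    cross y-line → (5,2), t=1.5633
    cross x-line → (4,2), t=1.7000
    cross y-line → (4,1), t=2.5985
    cross y-line → (4,0), t=3.6338 (wall)
  → r_3 = 3.6338

ranges = [0.5073, 1.8932, 3.6338]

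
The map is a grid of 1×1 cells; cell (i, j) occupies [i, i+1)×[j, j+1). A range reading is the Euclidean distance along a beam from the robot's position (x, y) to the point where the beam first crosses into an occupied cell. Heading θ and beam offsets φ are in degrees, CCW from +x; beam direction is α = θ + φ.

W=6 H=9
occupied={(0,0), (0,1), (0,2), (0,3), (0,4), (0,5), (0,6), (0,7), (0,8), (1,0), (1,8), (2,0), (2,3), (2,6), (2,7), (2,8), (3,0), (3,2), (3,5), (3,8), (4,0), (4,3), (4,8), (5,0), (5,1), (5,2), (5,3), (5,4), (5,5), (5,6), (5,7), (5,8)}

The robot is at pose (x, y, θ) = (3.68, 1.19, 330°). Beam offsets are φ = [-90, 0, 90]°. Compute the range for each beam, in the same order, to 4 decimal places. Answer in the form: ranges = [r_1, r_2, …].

beam 1: φ=-90°, α=240°
  dir = (cos 240°, sin 240°) = (-0.5000, -0.8660); from cell (3,1)
  next x-line at t=1.3600, next y-line at t=0.2194; Δt_x=2.0000, Δt_y=1.1547
    y: enter (3,0) at t=0.2194 ← occupied
  → r_1 = 0.2194
beam 2: φ=0°, α=330°
  dir = (cos 330°, sin 330°) = (0.8660, -0.5000); from cell (3,1)
  next x-line at t=0.3695, next y-line at t=0.3800; Δt_x=1.1547, Δt_y=2.0000
    x: enter (4,1) at t=0.3695
    y: enter (4,0) at t=0.3800 ← occupied
  → r_2 = 0.3800
beam 3: φ=90°, α=60°
  dir = (cos 60°, sin 60°) = (0.5000, 0.8660); from cell (3,1)
  next x-line at t=0.6400, next y-line at t=0.9353; Δt_x=2.0000, Δt_y=1.1547
    x: enter (4,1) at t=0.6400
    y: enter (4,2) at t=0.9353
    y: enter (4,3) at t=2.0900 ← occupied
  → r_3 = 2.0900

ranges = [0.2194, 0.3800, 2.0900]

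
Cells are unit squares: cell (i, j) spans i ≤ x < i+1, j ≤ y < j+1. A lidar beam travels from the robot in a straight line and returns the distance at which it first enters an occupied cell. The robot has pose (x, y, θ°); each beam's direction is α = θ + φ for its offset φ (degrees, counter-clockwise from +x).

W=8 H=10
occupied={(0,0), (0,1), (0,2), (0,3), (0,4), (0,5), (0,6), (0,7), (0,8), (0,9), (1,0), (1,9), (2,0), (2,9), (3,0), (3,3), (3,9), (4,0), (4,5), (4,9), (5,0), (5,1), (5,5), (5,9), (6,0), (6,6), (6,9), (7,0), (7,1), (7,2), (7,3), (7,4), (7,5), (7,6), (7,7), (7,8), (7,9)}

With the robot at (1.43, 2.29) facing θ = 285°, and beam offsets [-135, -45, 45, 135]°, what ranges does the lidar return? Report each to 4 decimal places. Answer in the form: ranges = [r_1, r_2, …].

beam 1: φ=-135°, α=150°
  dir = (cos 150°, sin 150°) = (-0.8660, 0.5000); from cell (1,2)
  next x-line at t=0.4965, next y-line at t=1.4200; Δt_x=1.1547, Δt_y=2.0000
    x: enter (0,2) at t=0.4965 ← occupied
  → r_1 = 0.4965
beam 2: φ=-45°, α=240°
  dir = (cos 240°, sin 240°) = (-0.5000, -0.8660); from cell (1,2)
  next x-line at t=0.8600, next y-line at t=0.3349; Δt_x=2.0000, Δt_y=1.1547
    y: enter (1,1) at t=0.3349
    x: enter (0,1) at t=0.8600 ← occupied
  → r_2 = 0.8600
beam 3: φ=45°, α=330°
  dir = (cos 330°, sin 330°) = (0.8660, -0.5000); from cell (1,2)
  next x-line at t=0.6582, next y-line at t=0.5800; Δt_x=1.1547, Δt_y=2.0000
    y: enter (1,1) at t=0.5800
    x: enter (2,1) at t=0.6582
    x: enter (3,1) at t=1.8129
    y: enter (3,0) at t=2.5800 ← occupied
  → r_3 = 2.5800
beam 4: φ=135°, α=60°
  dir = (cos 60°, sin 60°) = (0.5000, 0.8660); from cell (1,2)
  next x-line at t=1.1400, next y-line at t=0.8198; Δt_x=2.0000, Δt_y=1.1547
    y: enter (1,3) at t=0.8198
    x: enter (2,3) at t=1.1400
    y: enter (2,4) at t=1.9745
    y: enter (2,5) at t=3.1292
    x: enter (3,5) at t=3.1400
    y: enter (3,6) at t=4.2839
    x: enter (4,6) at t=5.1400
    y: enter (4,7) at t=5.4386
    y: enter (4,8) at t=6.5933
    x: enter (5,8) at t=7.1400
    y: enter (5,9) at t=7.7480 ← occupied
  → r_4 = 7.7480

ranges = [0.4965, 0.8600, 2.5800, 7.7480]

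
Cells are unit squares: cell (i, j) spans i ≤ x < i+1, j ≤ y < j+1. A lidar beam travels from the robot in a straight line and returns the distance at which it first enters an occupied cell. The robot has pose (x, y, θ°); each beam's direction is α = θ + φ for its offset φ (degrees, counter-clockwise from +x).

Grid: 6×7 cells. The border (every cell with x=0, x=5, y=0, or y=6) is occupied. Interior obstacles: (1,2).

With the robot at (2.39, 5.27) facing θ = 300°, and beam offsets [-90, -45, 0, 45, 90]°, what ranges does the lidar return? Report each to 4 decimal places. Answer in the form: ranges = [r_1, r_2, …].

ranges = [1.6050, 2.3501, 4.9306, 2.7021, 1.4600]

beam 1: φ=-90°, α=210°
  direction (-0.8660, -0.5000); cell (2,5); t to first gridline: x 0.4503, y 0.5400 (then +1.1547 / +2.0000)
    (1,5) via x @ 0.4503
    (1,4) via y @ 0.5400
    (0,4) via x @ 1.6050  # hit
  → r_1 = 1.6050
beam 2: φ=-45°, α=255°
  direction (-0.2588, -0.9659); cell (2,5); t to first gridline: x 1.5068, y 0.2795 (then +3.8637 / +1.0353)
    (2,4) via y @ 0.2795
    (2,3) via y @ 1.3148
    (1,3) via x @ 1.5068
    (1,2) via y @ 2.3501  # hit
  → r_2 = 2.3501
beam 3: φ=0°, α=300°
  direction (0.5000, -0.8660); cell (2,5); t to first gridline: x 1.2200, y 0.3118 (then +2.0000 / +1.1547)
    (2,4) via y @ 0.3118
    (3,4) via x @ 1.2200
    (3,3) via y @ 1.4665
    (3,2) via y @ 2.6212
    (4,2) via x @ 3.2200
    (4,1) via y @ 3.7759
    (4,0) via y @ 4.9306  # hit
  → r_3 = 4.9306
beam 4: φ=45°, α=345°
  direction (0.9659, -0.2588); cell (2,5); t to first gridline: x 0.6315, y 1.0432 (then +1.0353 / +3.8637)
    (3,5) via x @ 0.6315
    (3,4) via y @ 1.0432
    (4,4) via x @ 1.6668
    (5,4) via x @ 2.7021  # hit
  → r_4 = 2.7021
beam 5: φ=90°, α=30°
  direction (0.8660, 0.5000); cell (2,5); t to first gridline: x 0.7044, y 1.4600 (then +1.1547 / +2.0000)
    (3,5) via x @ 0.7044
    (3,6) via y @ 1.4600  # hit
  → r_5 = 1.4600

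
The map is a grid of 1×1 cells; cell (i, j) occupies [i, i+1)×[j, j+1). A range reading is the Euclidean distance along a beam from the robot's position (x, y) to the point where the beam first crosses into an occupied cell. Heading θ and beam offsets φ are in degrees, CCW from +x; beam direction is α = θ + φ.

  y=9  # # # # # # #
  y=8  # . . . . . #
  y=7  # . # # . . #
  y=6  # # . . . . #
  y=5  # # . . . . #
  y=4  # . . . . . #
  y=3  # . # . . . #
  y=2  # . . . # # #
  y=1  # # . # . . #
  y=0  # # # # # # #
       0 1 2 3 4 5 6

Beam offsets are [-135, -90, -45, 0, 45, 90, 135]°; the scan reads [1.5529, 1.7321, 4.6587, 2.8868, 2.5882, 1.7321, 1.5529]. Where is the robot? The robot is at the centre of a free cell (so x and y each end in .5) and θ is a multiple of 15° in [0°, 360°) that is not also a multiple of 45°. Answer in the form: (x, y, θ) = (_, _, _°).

Candidates: 31 free-cell centres × 16 headings = 496 poses. Raycast each; keep the one whose scan matches to 4 dp.
  (2.5, 1.5, 60°): beam 1 = 0.5176 ≠ 1.5529 ✗
  (3.5, 5.5, 240°): beam 3 = 1.5529 ≠ 4.6587 ✗
  (2.5, 4.5, 30°): beam 1 = 0.5176 ≠ 1.5529 ✗
  …
  (4.5, 4.5, 120°): r_1=1.5529, r_2=1.7321, r_3=4.6587, r_4=2.8868, r_5=2.5882, r_6=1.7321, r_7=1.5529 — all match ✓
Only this pose fits every beam.

(x, y, θ) = (4.5, 4.5, 120°)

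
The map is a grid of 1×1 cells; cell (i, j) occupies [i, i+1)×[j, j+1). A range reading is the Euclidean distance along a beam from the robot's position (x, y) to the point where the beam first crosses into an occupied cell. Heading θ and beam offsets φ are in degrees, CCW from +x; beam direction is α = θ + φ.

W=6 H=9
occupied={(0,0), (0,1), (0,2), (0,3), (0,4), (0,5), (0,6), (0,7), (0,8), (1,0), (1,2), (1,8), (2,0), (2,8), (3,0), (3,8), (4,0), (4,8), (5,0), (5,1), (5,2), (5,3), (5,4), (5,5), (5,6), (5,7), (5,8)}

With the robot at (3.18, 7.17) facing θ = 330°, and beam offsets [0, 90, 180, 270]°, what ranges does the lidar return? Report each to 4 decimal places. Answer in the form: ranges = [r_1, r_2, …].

beam 1: φ=0°, α=330°
  d=(0.8660,-0.5000)  start (3,7)  tX=0.9469 tY=0.3400  stride 1/|dx|=1.1547 1/|dy|=2.0000
    cross y-line → (3,6), t=0.3400
    cross x-line → (4,6), t=0.9469
    cross x-line → (5,6), t=2.1016 (wall)
  → r_1 = 2.1016
beam 2: φ=90°, α=60°
  d=(0.5000,0.8660)  start (3,7)  tX=1.6400 tY=0.9584  stride 1/|dx|=2.0000 1/|dy|=1.1547
    cross y-line → (3,8), t=0.9584 (wall)
  → r_2 = 0.9584
beam 3: φ=180°, α=150°
  d=(-0.8660,0.5000)  start (3,7)  tX=0.2078 tY=1.6600  stride 1/|dx|=1.1547 1/|dy|=2.0000
    cross x-line → (2,7), t=0.2078
    cross x-line → (1,7), t=1.3625
    cross y-line → (1,8), t=1.6600 (wall)
  → r_3 = 1.6600
beam 4: φ=270°, α=240°
  d=(-0.5000,-0.8660)  start (3,7)  tX=0.3600 tY=0.1963  stride 1/|dx|=2.0000 1/|dy|=1.1547
    cross y-line → (3,6), t=0.1963
    cross x-line → (2,6), t=0.3600
    cross y-line → (2,5), t=1.3510
    cross x-line → (1,5), t=2.3600
    cross y-line → (1,4), t=2.5057
    cross y-line → (1,3), t=3.6604
    cross x-line → (0,3), t=4.3600 (wall)
  → r_4 = 4.3600

ranges = [2.1016, 0.9584, 1.6600, 4.3600]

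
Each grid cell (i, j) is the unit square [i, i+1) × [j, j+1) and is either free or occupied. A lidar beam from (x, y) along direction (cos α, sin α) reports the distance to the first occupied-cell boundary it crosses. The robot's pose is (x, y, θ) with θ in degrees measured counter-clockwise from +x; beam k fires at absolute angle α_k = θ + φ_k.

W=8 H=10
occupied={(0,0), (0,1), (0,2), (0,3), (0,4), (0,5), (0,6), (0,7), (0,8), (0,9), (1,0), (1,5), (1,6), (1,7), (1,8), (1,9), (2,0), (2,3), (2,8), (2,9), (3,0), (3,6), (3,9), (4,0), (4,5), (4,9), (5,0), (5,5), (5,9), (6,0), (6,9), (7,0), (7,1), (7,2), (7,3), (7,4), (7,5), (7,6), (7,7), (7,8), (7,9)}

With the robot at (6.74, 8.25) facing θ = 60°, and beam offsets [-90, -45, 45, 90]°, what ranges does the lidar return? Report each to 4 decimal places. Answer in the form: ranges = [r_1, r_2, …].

ranges = [0.3002, 0.2692, 0.7765, 1.5000]

beam 1: φ=-90°, α=330°
  direction (0.8660, -0.5000); cell (6,8); t to first gridline: x 0.3002, y 0.5000 (then +1.1547 / +2.0000)
    (7,8) via x @ 0.3002  # hit
  → r_1 = 0.3002
beam 2: φ=-45°, α=15°
  direction (0.9659, 0.2588); cell (6,8); t to first gridline: x 0.2692, y 2.8978 (then +1.0353 / +3.8637)
    (7,8) via x @ 0.2692  # hit
  → r_2 = 0.2692
beam 3: φ=45°, α=105°
  direction (-0.2588, 0.9659); cell (6,8); t to first gridline: x 2.8591, y 0.7765 (then +3.8637 / +1.0353)
    (6,9) via y @ 0.7765  # hit
  → r_3 = 0.7765
beam 4: φ=90°, α=150°
  direction (-0.8660, 0.5000); cell (6,8); t to first gridline: x 0.8545, y 1.5000 (then +1.1547 / +2.0000)
    (5,8) via x @ 0.8545
    (5,9) via y @ 1.5000  # hit
  → r_4 = 1.5000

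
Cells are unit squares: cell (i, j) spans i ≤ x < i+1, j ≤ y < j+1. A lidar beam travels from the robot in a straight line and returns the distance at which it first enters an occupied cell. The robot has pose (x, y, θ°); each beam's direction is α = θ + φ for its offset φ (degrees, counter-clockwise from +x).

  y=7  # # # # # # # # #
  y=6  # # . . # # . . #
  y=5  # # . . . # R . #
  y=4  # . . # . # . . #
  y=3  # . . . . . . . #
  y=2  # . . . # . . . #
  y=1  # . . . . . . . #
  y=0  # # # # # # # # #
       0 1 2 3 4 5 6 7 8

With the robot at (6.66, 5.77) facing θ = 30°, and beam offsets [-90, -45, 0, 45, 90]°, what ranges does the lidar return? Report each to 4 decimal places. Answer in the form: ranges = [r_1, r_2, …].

ranges = [2.6800, 1.3873, 1.5473, 1.2734, 1.3200]

beam 1: φ=-90°, α=300°
  direction (0.5000, -0.8660); cell (6,5); t to first gridline: x 0.6800, y 0.8891 (then +2.0000 / +1.1547)
    (7,5) via x @ 0.6800
    (7,4) via y @ 0.8891
    (7,3) via y @ 2.0438
    (8,3) via x @ 2.6800  # hit
  → r_1 = 2.6800
beam 2: φ=-45°, α=345°
  direction (0.9659, -0.2588); cell (6,5); t to first gridline: x 0.3520, y 2.9751 (then +1.0353 / +3.8637)
    (7,5) via x @ 0.3520
    (8,5) via x @ 1.3873  # hit
  → r_2 = 1.3873
beam 3: φ=0°, α=30°
  direction (0.8660, 0.5000); cell (6,5); t to first gridline: x 0.3926, y 0.4600 (then +1.1547 / +2.0000)
    (7,5) via x @ 0.3926
    (7,6) via y @ 0.4600
    (8,6) via x @ 1.5473  # hit
  → r_3 = 1.5473
beam 4: φ=45°, α=75°
  direction (0.2588, 0.9659); cell (6,5); t to first gridline: x 1.3137, y 0.2381 (then +3.8637 / +1.0353)
    (6,6) via y @ 0.2381
    (6,7) via y @ 1.2734  # hit
  → r_4 = 1.2734
beam 5: φ=90°, α=120°
  direction (-0.5000, 0.8660); cell (6,5); t to first gridline: x 1.3200, y 0.2656 (then +2.0000 / +1.1547)
    (6,6) via y @ 0.2656
    (5,6) via x @ 1.3200  # hit
  → r_5 = 1.3200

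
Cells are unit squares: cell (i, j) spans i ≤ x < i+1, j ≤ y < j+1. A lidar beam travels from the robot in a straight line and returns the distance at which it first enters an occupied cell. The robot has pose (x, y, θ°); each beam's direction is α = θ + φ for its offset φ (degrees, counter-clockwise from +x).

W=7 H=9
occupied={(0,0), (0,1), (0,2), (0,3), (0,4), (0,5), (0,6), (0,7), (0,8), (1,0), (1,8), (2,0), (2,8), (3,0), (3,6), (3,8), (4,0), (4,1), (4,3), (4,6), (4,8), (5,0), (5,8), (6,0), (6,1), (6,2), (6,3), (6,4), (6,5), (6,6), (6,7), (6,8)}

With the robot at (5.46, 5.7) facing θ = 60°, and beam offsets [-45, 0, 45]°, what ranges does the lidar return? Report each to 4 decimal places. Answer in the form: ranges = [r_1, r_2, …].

beam 1: φ=-45°, α=15°
  cosα=0.9659 sinα=0.2588 | (5,5) | tMaxX 0.5590 tMaxY 1.1591 | tΔX 1.0353 tΔY 3.8637
    t=0.5590 [x] (6,5) — stop
  → r_1 = 0.5590
beam 2: φ=0°, α=60°
  cosα=0.5000 sinα=0.8660 | (5,5) | tMaxX 1.0800 tMaxY 0.3464 | tΔX 2.0000 tΔY 1.1547
    t=0.3464 [y] (5,6)
    t=1.0800 [x] (6,6) — stop
  → r_2 = 1.0800
beam 3: φ=45°, α=105°
  cosα=-0.2588 sinα=0.9659 | (5,5) | tMaxX 1.7773 tMaxY 0.3106 | tΔX 3.8637 tΔY 1.0353
    t=0.3106 [y] (5,6)
    t=1.3459 [y] (5,7)
    t=1.7773 [x] (4,7)
    t=2.3811 [y] (4,8) — stop
  → r_3 = 2.3811

ranges = [0.5590, 1.0800, 2.3811]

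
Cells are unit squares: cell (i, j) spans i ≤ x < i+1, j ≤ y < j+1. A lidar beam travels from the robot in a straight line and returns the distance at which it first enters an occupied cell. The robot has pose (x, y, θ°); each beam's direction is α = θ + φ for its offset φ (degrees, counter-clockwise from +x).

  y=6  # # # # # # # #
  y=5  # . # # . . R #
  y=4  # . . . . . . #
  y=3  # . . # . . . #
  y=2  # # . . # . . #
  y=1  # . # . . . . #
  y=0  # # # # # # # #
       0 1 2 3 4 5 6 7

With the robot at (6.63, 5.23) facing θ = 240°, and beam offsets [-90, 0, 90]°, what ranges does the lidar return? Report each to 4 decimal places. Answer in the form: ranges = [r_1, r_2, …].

beam 1: φ=-90°, α=150°
  cosα=-0.8660 sinα=0.5000 | (6,5) | tMaxX 0.7275 tMaxY 1.5400 | tΔX 1.1547 tΔY 2.0000
    t=0.7275 [x] (5,5)
    t=1.5400 [y] (5,6) — stop
  → r_1 = 1.5400
beam 2: φ=0°, α=240°
  cosα=-0.5000 sinα=-0.8660 | (6,5) | tMaxX 1.2600 tMaxY 0.2656 | tΔX 2.0000 tΔY 1.1547
    t=0.2656 [y] (6,4)
    t=1.2600 [x] (5,4)
    t=1.4203 [y] (5,3)
    t=2.5750 [y] (5,2)
    t=3.2600 [x] (4,2) — stop
  → r_2 = 3.2600
beam 3: φ=90°, α=330°
  cosα=0.8660 sinα=-0.5000 | (6,5) | tMaxX 0.4272 tMaxY 0.4600 | tΔX 1.1547 tΔY 2.0000
    t=0.4272 [x] (7,5) — stop
  → r_3 = 0.4272

ranges = [1.5400, 3.2600, 0.4272]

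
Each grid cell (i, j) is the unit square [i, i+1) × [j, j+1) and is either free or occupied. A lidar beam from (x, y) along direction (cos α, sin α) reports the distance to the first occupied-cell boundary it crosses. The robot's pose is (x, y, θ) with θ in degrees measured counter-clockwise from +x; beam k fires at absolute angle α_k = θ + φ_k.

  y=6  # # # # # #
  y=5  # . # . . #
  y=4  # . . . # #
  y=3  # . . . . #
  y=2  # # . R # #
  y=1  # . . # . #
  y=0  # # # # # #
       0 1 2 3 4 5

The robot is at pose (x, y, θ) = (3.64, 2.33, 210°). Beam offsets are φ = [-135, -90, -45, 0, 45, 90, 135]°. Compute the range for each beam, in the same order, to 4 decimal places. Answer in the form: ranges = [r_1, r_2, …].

ranges = [1.7289, 3.0831, 1.6979, 0.6600, 0.3416, 0.3811, 0.3727]

beam 1: φ=-135°, α=75°
  d=(0.2588,0.9659)  start (3,2)  tX=1.3909 tY=0.6936  stride 1/|dx|=3.8637 1/|dy|=1.0353
    cross y-line → (3,3), t=0.6936
    cross x-line → (4,3), t=1.3909
    cross y-line → (4,4), t=1.7289 (wall)
  → r_1 = 1.7289
beam 2: φ=-90°, α=120°
  d=(-0.5000,0.8660)  start (3,2)  tX=1.2800 tY=0.7736  stride 1/|dx|=2.0000 1/|dy|=1.1547
    cross y-line → (3,3), t=0.7736
    cross x-line → (2,3), t=1.2800
    cross y-line → (2,4), t=1.9283
    cross y-line → (2,5), t=3.0831 (wall)
  → r_2 = 3.0831
beam 3: φ=-45°, α=165°
  d=(-0.9659,0.2588)  start (3,2)  tX=0.6626 tY=2.5887  stride 1/|dx|=1.0353 1/|dy|=3.8637
    cross x-line → (2,2), t=0.6626
    cross x-line → (1,2), t=1.6979 (wall)
  → r_3 = 1.6979
beam 4: φ=0°, α=210°
  d=(-0.8660,-0.5000)  start (3,2)  tX=0.7390 tY=0.6600  stride 1/|dx|=1.1547 1/|dy|=2.0000
    cross y-line → (3,1), t=0.6600 (wall)
  → r_4 = 0.6600
beam 5: φ=45°, α=255°
  d=(-0.2588,-0.9659)  start (3,2)  tX=2.4728 tY=0.3416  stride 1/|dx|=3.8637 1/|dy|=1.0353
    cross y-line → (3,1), t=0.3416 (wall)
  → r_5 = 0.3416
beam 6: φ=90°, α=300°
  d=(0.5000,-0.8660)  start (3,2)  tX=0.7200 tY=0.3811  stride 1/|dx|=2.0000 1/|dy|=1.1547
    cross y-line → (3,1), t=0.3811 (wall)
  → r_6 = 0.3811
beam 7: φ=135°, α=345°
  d=(0.9659,-0.2588)  start (3,2)  tX=0.3727 tY=1.2750  stride 1/|dx|=1.0353 1/|dy|=3.8637
    cross x-line → (4,2), t=0.3727 (wall)
  → r_7 = 0.3727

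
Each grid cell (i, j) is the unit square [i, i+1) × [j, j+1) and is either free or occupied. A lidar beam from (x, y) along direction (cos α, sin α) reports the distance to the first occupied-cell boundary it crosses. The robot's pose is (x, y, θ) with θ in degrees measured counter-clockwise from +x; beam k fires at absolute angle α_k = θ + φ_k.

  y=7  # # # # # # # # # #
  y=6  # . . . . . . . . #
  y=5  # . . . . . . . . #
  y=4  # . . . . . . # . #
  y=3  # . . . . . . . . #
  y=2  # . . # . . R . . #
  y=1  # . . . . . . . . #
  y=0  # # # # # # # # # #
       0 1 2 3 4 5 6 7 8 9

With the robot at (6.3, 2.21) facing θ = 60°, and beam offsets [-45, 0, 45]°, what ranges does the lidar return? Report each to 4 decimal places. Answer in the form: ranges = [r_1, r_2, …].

beam 1: φ=-45°, α=15°
  cosα=0.9659 sinα=0.2588 | (6,2) | tMaxX 0.7247 tMaxY 3.0523 | tΔX 1.0353 tΔY 3.8637
    t=0.7247 [x] (7,2)
    t=1.7600 [x] (8,2)
    t=2.7952 [x] (9,2) — stop
  → r_1 = 2.7952
beam 2: φ=0°, α=60°
  cosα=0.5000 sinα=0.8660 | (6,2) | tMaxX 1.4000 tMaxY 0.9122 | tΔX 2.0000 tΔY 1.1547
    t=0.9122 [y] (6,3)
    t=1.4000 [x] (7,3)
    t=2.0669 [y] (7,4) — stop
  → r_2 = 2.0669
beam 3: φ=45°, α=105°
  cosα=-0.2588 sinα=0.9659 | (6,2) | tMaxX 1.1591 tMaxY 0.8179 | tΔX 3.8637 tΔY 1.0353
    t=0.8179 [y] (6,3)
    t=1.1591 [x] (5,3)
    t=1.8531 [y] (5,4)
    t=2.8884 [y] (5,5)
    t=3.9237 [y] (5,6)
    t=4.9590 [y] (5,7) — stop
  → r_3 = 4.9590

ranges = [2.7952, 2.0669, 4.9590]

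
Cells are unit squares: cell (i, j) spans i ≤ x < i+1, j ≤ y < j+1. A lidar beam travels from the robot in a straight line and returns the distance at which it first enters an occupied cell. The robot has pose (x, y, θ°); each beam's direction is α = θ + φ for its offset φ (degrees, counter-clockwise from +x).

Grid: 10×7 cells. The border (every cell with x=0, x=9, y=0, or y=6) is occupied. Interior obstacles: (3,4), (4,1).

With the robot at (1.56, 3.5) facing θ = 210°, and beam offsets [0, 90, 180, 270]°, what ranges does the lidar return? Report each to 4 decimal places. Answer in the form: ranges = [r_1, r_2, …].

beam 1: φ=0°, α=210°
  dir = (cos 210°, sin 210°) = (-0.8660, -0.5000); from cell (1,3)
  next x-line at t=0.6466, next y-line at t=1.0000; Δt_x=1.1547, Δt_y=2.0000
    x: enter (0,3) at t=0.6466 ← occupied
  → r_1 = 0.6466
beam 2: φ=90°, α=300°
  dir = (cos 300°, sin 300°) = (0.5000, -0.8660); from cell (1,3)
  next x-line at t=0.8800, next y-line at t=0.5774; Δt_x=2.0000, Δt_y=1.1547
    y: enter (1,2) at t=0.5774
    x: enter (2,2) at t=0.8800
    y: enter (2,1) at t=1.7321
    x: enter (3,1) at t=2.8800
    y: enter (3,0) at t=2.8868 ← occupied
  → r_2 = 2.8868
beam 3: φ=180°, α=30°
  dir = (cos 30°, sin 30°) = (0.8660, 0.5000); from cell (1,3)
  next x-line at t=0.5081, next y-line at t=1.0000; Δt_x=1.1547, Δt_y=2.0000
    x: enter (2,3) at t=0.5081
    y: enter (2,4) at t=1.0000
    x: enter (3,4) at t=1.6628 ← occupied
  → r_3 = 1.6628
beam 4: φ=270°, α=120°
  dir = (cos 120°, sin 120°) = (-0.5000, 0.8660); from cell (1,3)
  next x-line at t=1.1200, next y-line at t=0.5774; Δt_x=2.0000, Δt_y=1.1547
    y: enter (1,4) at t=0.5774
    x: enter (0,4) at t=1.1200 ← occupied
  → r_4 = 1.1200

ranges = [0.6466, 2.8868, 1.6628, 1.1200]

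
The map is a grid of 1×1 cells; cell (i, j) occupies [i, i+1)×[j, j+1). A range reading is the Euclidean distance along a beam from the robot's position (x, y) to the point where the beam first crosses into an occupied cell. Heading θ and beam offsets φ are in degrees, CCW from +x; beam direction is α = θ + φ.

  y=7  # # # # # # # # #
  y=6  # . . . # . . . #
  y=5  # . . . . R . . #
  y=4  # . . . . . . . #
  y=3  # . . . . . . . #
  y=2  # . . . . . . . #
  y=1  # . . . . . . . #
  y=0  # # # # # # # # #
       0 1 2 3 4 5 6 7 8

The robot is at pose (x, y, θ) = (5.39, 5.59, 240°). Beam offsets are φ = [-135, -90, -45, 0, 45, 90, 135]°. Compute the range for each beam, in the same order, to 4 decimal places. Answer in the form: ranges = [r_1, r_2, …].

ranges = [1.4597, 0.8200, 4.5449, 5.3001, 4.7519, 3.0138, 2.7021]

beam 1: φ=-135°, α=105°
  cosα=-0.2588 sinα=0.9659 | (5,5) | tMaxX 1.5068 tMaxY 0.4245 | tΔX 3.8637 tΔY 1.0353
    t=0.4245 [y] (5,6)
    t=1.4597 [y] (5,7) — stop
  → r_1 = 1.4597
beam 2: φ=-90°, α=150°
  cosα=-0.8660 sinα=0.5000 | (5,5) | tMaxX 0.4503 tMaxY 0.8200 | tΔX 1.1547 tΔY 2.0000
    t=0.4503 [x] (4,5)
    t=0.8200 [y] (4,6) — stop
  → r_2 = 0.8200
beam 3: φ=-45°, α=195°
  cosα=-0.9659 sinα=-0.2588 | (5,5) | tMaxX 0.4038 tMaxY 2.2796 | tΔX 1.0353 tΔY 3.8637
    t=0.4038 [x] (4,5)
    t=1.4390 [x] (3,5)
    t=2.2796 [y] (3,4)
    t=2.4743 [x] (2,4)
    t=3.5096 [x] (1,4)
    t=4.5449 [x] (0,4) — stop
  → r_3 = 4.5449
beam 4: φ=0°, α=240°
  cosα=-0.5000 sinα=-0.8660 | (5,5) | tMaxX 0.7800 tMaxY 0.6813 | tΔX 2.0000 tΔY 1.1547
    t=0.6813 [y] (5,4)
    t=0.7800 [x] (4,4)
    t=1.8360 [y] (4,3)
    t=2.7800 [x] (3,3)
    t=2.9907 [y] (3,2)
    t=4.1454 [y] (3,1)
    t=4.7800 [x] (2,1)
    t=5.3001 [y] (2,0) — stop
  → r_4 = 5.3001
beam 5: φ=45°, α=285°
  cosα=0.2588 sinα=-0.9659 | (5,5) | tMaxX 2.3569 tMaxY 0.6108 | tΔX 3.8637 tΔY 1.0353
    t=0.6108 [y] (5,4)
    t=1.6461 [y] (5,3)
    t=2.3569 [x] (6,3)
    t=2.6814 [y] (6,2)
    t=3.7166 [y] (6,1)
    t=4.7519 [y] (6,0) — stop
  → r_5 = 4.7519
beam 6: φ=90°, α=330°
  cosα=0.8660 sinα=-0.5000 | (5,5) | tMaxX 0.7044 tMaxY 1.1800 | tΔX 1.1547 tΔY 2.0000
    t=0.7044 [x] (6,5)
    t=1.1800 [y] (6,4)
    t=1.8591 [x] (7,4)
    t=3.0138 [x] (8,4) — stop
  → r_6 = 3.0138
beam 7: φ=135°, α=15°
  cosα=0.9659 sinα=0.2588 | (5,5) | tMaxX 0.6315 tMaxY 1.5841 | tΔX 1.0353 tΔY 3.8637
    t=0.6315 [x] (6,5)
    t=1.5841 [y] (6,6)
    t=1.6668 [x] (7,6)
    t=2.7021 [x] (8,6) — stop
  → r_7 = 2.7021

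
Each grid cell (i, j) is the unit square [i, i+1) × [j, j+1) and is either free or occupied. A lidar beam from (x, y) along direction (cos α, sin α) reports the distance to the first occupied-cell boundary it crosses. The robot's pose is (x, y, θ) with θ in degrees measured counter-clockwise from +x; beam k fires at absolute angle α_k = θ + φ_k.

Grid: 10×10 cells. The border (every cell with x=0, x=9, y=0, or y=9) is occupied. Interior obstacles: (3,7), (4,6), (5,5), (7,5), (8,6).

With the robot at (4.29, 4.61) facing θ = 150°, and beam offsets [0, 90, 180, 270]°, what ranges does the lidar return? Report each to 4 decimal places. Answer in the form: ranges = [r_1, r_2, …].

ranges = [3.7990, 4.1685, 5.4386, 1.4200]

beam 1: φ=0°, α=150°
  d=(-0.8660,0.5000)  start (4,4)  tX=0.3349 tY=0.7800  stride 1/|dx|=1.1547 1/|dy|=2.0000
    cross x-line → (3,4), t=0.3349
    cross y-line → (3,5), t=0.7800
    cross x-line → (2,5), t=1.4896
    cross x-line → (1,5), t=2.6443
    cross y-line → (1,6), t=2.7800
    cross x-line → (0,6), t=3.7990 (wall)
  → r_1 = 3.7990
beam 2: φ=90°, α=240°
  d=(-0.5000,-0.8660)  start (4,4)  tX=0.5800 tY=0.7044  stride 1/|dx|=2.0000 1/|dy|=1.1547
    cross x-line → (3,4), t=0.5800
    cross y-line → (3,3), t=0.7044
    cross y-line → (3,2), t=1.8591
    cross x-line → (2,2), t=2.5800
    cross y-line → (2,1), t=3.0138
    cross y-line → (2,0), t=4.1685 (wall)
  → r_2 = 4.1685
beam 3: φ=180°, α=330°
  d=(0.8660,-0.5000)  start (4,4)  tX=0.8198 tY=1.2200  stride 1/|dx|=1.1547 1/|dy|=2.0000
    cross x-line → (5,4), t=0.8198
    cross y-line → (5,3), t=1.2200
    cross x-line → (6,3), t=1.9745
    cross x-line → (7,3), t=3.1292
    cross y-line → (7,2), t=3.2200
    cross x-line → (8,2), t=4.2839
    cross y-line → (8,1), t=5.2200
    cross x-line → (9,1), t=5.4386 (wall)
  → r_3 = 5.4386
beam 4: φ=270°, α=60°
  d=(0.5000,0.8660)  start (4,4)  tX=1.4200 tY=0.4503  stride 1/|dx|=2.0000 1/|dy|=1.1547
    cross y-line → (4,5), t=0.4503
    cross x-line → (5,5), t=1.4200 (wall)
  → r_4 = 1.4200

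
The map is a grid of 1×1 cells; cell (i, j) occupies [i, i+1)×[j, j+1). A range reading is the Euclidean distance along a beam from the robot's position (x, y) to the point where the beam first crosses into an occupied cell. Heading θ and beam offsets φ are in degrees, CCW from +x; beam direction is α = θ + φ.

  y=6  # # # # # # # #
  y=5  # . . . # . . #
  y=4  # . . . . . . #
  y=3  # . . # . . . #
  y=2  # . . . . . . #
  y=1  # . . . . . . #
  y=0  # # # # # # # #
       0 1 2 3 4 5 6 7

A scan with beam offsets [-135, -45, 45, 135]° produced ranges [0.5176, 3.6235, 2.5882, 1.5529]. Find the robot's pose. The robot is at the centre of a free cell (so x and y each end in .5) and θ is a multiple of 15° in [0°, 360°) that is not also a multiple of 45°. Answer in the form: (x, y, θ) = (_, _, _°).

Enumerate (i+0.5, j+0.5, θ) over the 28 free cells and 16 admissible headings. For each, cast all 4 beams and compare to the given ranges.
  (1.5, 3.5, 255°): beam 1 = 1.0000 ≠ 0.5176 ✗
  (5.5, 2.5, 75°): beam 1 = 1.7321 ≠ 0.5176 ✗
  (5.5, 3.5, 345°): beam 1 = 5.0000 ≠ 0.5176 ✗
  (2.5, 1.5, 210°): beam 1 = 1.9319 ≠ 0.5176 ✗
  …
  (1.5, 4.5, 330°): r_1=0.5176, r_2=3.6235, r_3=2.5882, r_4=1.5529 — all match ✓
Only this pose fits every beam.

(x, y, θ) = (1.5, 4.5, 330°)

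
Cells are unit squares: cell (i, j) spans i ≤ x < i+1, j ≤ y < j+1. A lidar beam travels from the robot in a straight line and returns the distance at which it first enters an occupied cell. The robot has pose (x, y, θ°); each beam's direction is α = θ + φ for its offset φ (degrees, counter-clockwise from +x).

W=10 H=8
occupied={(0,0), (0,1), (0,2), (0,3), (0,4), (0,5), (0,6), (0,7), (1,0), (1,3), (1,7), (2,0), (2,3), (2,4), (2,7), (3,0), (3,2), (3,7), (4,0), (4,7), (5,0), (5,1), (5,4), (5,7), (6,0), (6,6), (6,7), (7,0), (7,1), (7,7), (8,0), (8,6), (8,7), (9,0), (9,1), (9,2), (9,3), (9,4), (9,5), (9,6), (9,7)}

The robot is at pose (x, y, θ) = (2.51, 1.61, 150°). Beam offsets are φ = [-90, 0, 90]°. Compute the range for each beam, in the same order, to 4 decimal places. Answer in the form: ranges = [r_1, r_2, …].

beam 1: φ=-90°, α=60°
  cosα=0.5000 sinα=0.8660 | (2,1) | tMaxX 0.9800 tMaxY 0.4503 | tΔX 2.0000 tΔY 1.1547
    t=0.4503 [y] (2,2)
    t=0.9800 [x] (3,2) — stop
  → r_1 = 0.9800
beam 2: φ=0°, α=150°
  cosα=-0.8660 sinα=0.5000 | (2,1) | tMaxX 0.5889 tMaxY 0.7800 | tΔX 1.1547 tΔY 2.0000
    t=0.5889 [x] (1,1)
    t=0.7800 [y] (1,2)
    t=1.7436 [x] (0,2) — stop
  → r_2 = 1.7436
beam 3: φ=90°, α=240°
  cosα=-0.5000 sinα=-0.8660 | (2,1) | tMaxX 1.0200 tMaxY 0.7044 | tΔX 2.0000 tΔY 1.1547
    t=0.7044 [y] (2,0) — stop
  → r_3 = 0.7044

ranges = [0.9800, 1.7436, 0.7044]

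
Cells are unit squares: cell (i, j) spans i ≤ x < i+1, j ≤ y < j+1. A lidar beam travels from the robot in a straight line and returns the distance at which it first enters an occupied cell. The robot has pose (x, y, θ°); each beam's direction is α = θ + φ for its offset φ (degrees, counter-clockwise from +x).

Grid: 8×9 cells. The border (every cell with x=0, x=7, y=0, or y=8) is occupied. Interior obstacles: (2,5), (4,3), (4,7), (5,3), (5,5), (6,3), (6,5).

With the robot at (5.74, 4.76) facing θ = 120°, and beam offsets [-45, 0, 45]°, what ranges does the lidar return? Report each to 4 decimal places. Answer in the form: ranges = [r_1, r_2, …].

ranges = [0.2485, 0.2771, 2.8367]

beam 1: φ=-45°, α=75°
  direction (0.2588, 0.9659); cell (5,4); t to first gridline: x 1.0046, y 0.2485 (then +3.8637 / +1.0353)
    (5,5) via y @ 0.2485  # hit
  → r_1 = 0.2485
beam 2: φ=0°, α=120°
  direction (-0.5000, 0.8660); cell (5,4); t to first gridline: x 1.4800, y 0.2771 (then +2.0000 / +1.1547)
    (5,5) via y @ 0.2771  # hit
  → r_2 = 0.2771
beam 3: φ=45°, α=165°
  direction (-0.9659, 0.2588); cell (5,4); t to first gridline: x 0.7661, y 0.9273 (then +1.0353 / +3.8637)
    (4,4) via x @ 0.7661
    (4,5) via y @ 0.9273
    (3,5) via x @ 1.8014
    (2,5) via x @ 2.8367  # hit
  → r_3 = 2.8367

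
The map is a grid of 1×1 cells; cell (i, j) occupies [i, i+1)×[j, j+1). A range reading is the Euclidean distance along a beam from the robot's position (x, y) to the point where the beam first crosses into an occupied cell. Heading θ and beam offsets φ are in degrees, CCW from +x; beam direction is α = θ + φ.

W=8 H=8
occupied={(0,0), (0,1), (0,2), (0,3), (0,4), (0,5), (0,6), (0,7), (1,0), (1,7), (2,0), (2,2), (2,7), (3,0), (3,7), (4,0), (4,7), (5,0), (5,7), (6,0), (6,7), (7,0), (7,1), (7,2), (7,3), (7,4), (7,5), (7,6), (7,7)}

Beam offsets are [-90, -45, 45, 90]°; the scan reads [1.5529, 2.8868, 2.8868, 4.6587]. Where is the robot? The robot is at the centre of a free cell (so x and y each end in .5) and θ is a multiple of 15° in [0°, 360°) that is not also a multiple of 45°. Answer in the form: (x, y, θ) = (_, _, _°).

The pose lattice has 35·16 = 560 candidates. Test each by forward raycasting.
  (4.5, 1.5, 210°): beam 1 = 6.3509 ≠ 1.5529 ✗
  (5.5, 4.5, 210°): beam 1 = 2.8868 ≠ 1.5529 ✗
  (3.5, 5.5, 120°): beam 1 = 3.0000 ≠ 1.5529 ✗
  …
  (3.5, 5.5, 195°): r_1=1.5529, r_2=2.8868, r_3=2.8868, r_4=4.6587 — all match ✓
Unique over the lattice → pose = (3.5, 5.5, 195°).

(x, y, θ) = (3.5, 5.5, 195°)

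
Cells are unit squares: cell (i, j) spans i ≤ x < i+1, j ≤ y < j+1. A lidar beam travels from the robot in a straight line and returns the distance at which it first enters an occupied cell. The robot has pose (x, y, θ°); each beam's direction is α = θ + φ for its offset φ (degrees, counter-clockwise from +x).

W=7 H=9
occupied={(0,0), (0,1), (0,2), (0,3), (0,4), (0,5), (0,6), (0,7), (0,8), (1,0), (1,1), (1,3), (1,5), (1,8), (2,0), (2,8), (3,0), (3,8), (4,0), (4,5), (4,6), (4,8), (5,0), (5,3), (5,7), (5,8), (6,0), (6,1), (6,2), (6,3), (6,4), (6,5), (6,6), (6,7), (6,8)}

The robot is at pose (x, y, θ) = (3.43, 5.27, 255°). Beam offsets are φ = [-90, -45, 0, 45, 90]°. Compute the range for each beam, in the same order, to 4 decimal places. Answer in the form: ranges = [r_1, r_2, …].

beam 1: φ=-90°, α=165°
  dir = (cos 165°, sin 165°) = (-0.9659, 0.2588); from cell (3,5)
  next x-line at t=0.4452, next y-line at t=2.8205; Δt_x=1.0353, Δt_y=3.8637
    x: enter (2,5) at t=0.4452
    x: enter (1,5) at t=1.4804 ← occupied
  → r_1 = 1.4804
beam 2: φ=-45°, α=210°
  dir = (cos 210°, sin 210°) = (-0.8660, -0.5000); from cell (3,5)
  next x-line at t=0.4965, next y-line at t=0.5400; Δt_x=1.1547, Δt_y=2.0000
    x: enter (2,5) at t=0.4965
    y: enter (2,4) at t=0.5400
    x: enter (1,4) at t=1.6512
    y: enter (1,3) at t=2.5400 ← occupied
  → r_2 = 2.5400
beam 3: φ=0°, α=255°
  dir = (cos 255°, sin 255°) = (-0.2588, -0.9659); from cell (3,5)
  next x-line at t=1.6614, next y-line at t=0.2795; Δt_x=3.8637, Δt_y=1.0353
    y: enter (3,4) at t=0.2795
    y: enter (3,3) at t=1.3148
    x: enter (2,3) at t=1.6614
    y: enter (2,2) at t=2.3501
    y: enter (2,1) at t=3.3854
    y: enter (2,0) at t=4.4206 ← occupied
  → r_3 = 4.4206
beam 4: φ=45°, α=300°
  dir = (cos 300°, sin 300°) = (0.5000, -0.8660); from cell (3,5)
  next x-line at t=1.1400, next y-line at t=0.3118; Δt_x=2.0000, Δt_y=1.1547
    y: enter (3,4) at t=0.3118
    x: enter (4,4) at t=1.1400
    y: enter (4,3) at t=1.4665
    y: enter (4,2) at t=2.6212
    x: enter (5,2) at t=3.1400
    y: enter (5,1) at t=3.7759
    y: enter (5,0) at t=4.9306 ← occupied
  → r_4 = 4.9306
beam 5: φ=90°, α=345°
  dir = (cos 345°, sin 345°) = (0.9659, -0.2588); from cell (3,5)
  next x-line at t=0.5901, next y-line at t=1.0432; Δt_x=1.0353, Δt_y=3.8637
    x: enter (4,5) at t=0.5901 ← occupied
  → r_5 = 0.5901

ranges = [1.4804, 2.5400, 4.4206, 4.9306, 0.5901]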